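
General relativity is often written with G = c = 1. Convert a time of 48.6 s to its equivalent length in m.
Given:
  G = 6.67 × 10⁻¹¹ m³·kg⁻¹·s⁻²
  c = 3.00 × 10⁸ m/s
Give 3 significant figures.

1.46 × 10¹⁰ m

Time → length via c.
48.6 s × (c) = 1.46 × 10¹⁰ m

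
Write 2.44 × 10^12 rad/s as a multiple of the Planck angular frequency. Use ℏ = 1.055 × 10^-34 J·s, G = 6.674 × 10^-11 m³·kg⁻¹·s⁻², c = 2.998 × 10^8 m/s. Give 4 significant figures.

1.316 × 10^-31

Planck angular frequency: ω_P = √(c⁵/(ℏG)) = 1.855 × 10^43 rad/s.
2.44 × 10^12 / 1.855 × 10^43 = 1.316 × 10^-31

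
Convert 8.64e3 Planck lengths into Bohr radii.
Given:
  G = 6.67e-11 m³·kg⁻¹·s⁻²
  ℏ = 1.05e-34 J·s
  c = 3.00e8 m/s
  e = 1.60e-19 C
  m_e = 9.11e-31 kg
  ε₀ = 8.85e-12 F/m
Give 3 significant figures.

Planck length: ℓ_P = √(ℏG/c³) = 1.61e-35 m
Bohr radius: a₀ = 4πε₀ℏ²/(m_e e²) = 5.26e-11 m
8.64e3 × 1.61e-35 / 5.26e-11 = 2.65e-21

2.65e-21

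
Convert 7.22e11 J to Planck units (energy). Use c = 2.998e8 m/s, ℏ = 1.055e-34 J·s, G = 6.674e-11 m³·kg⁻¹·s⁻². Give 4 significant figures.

369

Planck energy: E_P = √(ℏc⁵/G) = 1.957e9 J.
7.22e11 / 1.957e9 = 369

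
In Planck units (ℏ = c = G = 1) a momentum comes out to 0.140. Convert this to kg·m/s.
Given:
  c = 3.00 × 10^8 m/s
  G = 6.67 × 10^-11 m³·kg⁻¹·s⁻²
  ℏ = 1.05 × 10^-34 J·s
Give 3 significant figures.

One Planck momentum: p_P = √(ℏc³/G) = 6.52 kg·m/s.
0.140 × 6.52 kg·m/s = 0.913 kg·m/s

0.913 kg·m/s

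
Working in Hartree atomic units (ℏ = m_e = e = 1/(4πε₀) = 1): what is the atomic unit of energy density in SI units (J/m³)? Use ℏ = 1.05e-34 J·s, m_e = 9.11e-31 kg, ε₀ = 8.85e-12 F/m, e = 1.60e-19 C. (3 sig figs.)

Dimensional analysis gives u_au = E_h/a₀³ = m_e⁴e¹⁰/((4πε₀)⁵ℏ⁸).
E_h = 4.38e-18 J
a₀ = 5.26e-11 m
E_h/a₀³ = 3.01e13 J/m³

3.01e13 J/m³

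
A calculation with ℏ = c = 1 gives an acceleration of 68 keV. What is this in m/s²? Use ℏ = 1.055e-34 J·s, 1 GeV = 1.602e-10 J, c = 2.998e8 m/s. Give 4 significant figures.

3.096e28 m/s²

Acceleration is [L]/[T]² = c·[E]/ℏ.
1 GeV → c/ℏ × (1 GeV in J) = 4.552e32 m/s².
Convert the energy scale: 68 keV = 6.80e-5 GeV.
Result: 6.80e-5 × 4.552e32 = 3.096e28 m/s².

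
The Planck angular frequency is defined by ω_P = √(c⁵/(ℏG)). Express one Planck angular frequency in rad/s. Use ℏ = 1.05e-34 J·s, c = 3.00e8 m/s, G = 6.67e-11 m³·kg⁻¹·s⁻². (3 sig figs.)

ω_P = √(c⁵/(ℏG))
  = √(3.47e86)
  = 1.86e43 rad/s

1.86e43 rad/s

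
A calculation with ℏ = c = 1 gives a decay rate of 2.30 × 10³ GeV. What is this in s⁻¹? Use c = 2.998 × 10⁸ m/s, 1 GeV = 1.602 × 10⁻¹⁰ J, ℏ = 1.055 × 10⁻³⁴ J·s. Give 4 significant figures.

A rate is [E]/ℏ; divide by ℏ.
1 GeV → 1/ℏ × (1 GeV in J) = 1.518 × 10²⁴ s⁻¹.
Result: 2.30 × 10³ × 1.518 × 10²⁴ = 3.493 × 10²⁷ s⁻¹.

3.493 × 10²⁷ s⁻¹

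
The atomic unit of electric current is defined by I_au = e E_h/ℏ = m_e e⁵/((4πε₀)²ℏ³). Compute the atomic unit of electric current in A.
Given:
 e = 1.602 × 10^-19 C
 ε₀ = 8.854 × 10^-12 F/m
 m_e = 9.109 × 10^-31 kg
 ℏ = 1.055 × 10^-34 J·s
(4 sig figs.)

6.612 × 10^-3 A

I_au = e E_h/ℏ = m_e e⁵/((4πε₀)²ℏ³)
E_h = 4.354 × 10^-18 J
e·E_h/ℏ = 6.612 × 10^-3 A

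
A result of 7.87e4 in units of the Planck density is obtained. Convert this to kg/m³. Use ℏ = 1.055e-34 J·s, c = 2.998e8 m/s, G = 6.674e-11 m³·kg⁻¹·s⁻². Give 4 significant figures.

4.056e101 kg/m³

One Planck density: ρ_P = c⁵/(ℏG²) = 5.154e96 kg/m³.
7.87e4 × 5.154e96 kg/m³ = 4.056e101 kg/m³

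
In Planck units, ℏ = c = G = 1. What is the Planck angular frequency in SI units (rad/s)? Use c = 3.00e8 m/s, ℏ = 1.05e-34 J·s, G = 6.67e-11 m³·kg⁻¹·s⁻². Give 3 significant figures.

1.86e43 rad/s

Dimensional analysis gives ω_P = √(c⁵/(ℏG)).
  = √(3.47e86)
  = 1.86e43 rad/s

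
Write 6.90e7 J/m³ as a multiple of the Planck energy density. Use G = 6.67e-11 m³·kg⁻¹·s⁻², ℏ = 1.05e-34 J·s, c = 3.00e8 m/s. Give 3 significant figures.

1.47e-106

Planck energy density: u_P = c⁷/(ℏG²) = 4.68e113 J/m³.
6.90e7 / 4.68e113 = 1.47e-106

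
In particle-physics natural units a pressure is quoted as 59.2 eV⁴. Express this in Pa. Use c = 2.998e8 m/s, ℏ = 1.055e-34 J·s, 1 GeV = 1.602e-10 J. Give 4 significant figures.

1.232e3 Pa

Pressure is [E]/[L]³ = [E]⁴/(ℏc)³.
1 GeV⁴ → 1/(ℏc)³ × (1 GeV in J)⁴ = 2.082e37 Pa.
Convert the energy scale: 59.2 eV⁴ = 5.92e-35 GeV⁴.
Result: 5.92e-35 × 2.082e37 = 1.232e3 Pa.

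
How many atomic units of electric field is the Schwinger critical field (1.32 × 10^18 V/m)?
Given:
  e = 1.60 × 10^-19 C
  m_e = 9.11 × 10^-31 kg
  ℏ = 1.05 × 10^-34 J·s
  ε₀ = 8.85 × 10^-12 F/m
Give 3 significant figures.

2.54 × 10^6

atomic unit of electric field: E_au = E_h/(e a₀) = m_e²e⁵/((4πε₀)³ℏ⁴) = 5.20 × 10^11 V/m.
1.32 × 10^18 / 5.20 × 10^11 = 2.54 × 10^6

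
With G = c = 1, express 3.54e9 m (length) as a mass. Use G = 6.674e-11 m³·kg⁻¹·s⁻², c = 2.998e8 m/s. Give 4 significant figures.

Length → mass via c²/G.
3.54e9 m × (c²/G) = 4.767e36 kg

4.767e36 kg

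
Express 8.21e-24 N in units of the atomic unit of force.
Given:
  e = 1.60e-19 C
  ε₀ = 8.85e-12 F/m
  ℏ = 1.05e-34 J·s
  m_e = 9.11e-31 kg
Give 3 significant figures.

atomic unit of force: F_au = E_h/a₀ = m_e²e⁶/((4πε₀)³ℏ⁴) = 8.33e-8 N.
8.21e-24 / 8.33e-8 = 9.86e-17

9.86e-17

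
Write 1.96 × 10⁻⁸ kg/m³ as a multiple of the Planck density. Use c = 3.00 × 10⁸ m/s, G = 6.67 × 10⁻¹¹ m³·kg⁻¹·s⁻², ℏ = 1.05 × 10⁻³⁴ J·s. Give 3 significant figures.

Planck density: ρ_P = c⁵/(ℏG²) = 5.20 × 10⁹⁶ kg/m³.
1.96 × 10⁻⁸ / 5.20 × 10⁹⁶ = 3.77 × 10⁻¹⁰⁵

3.77 × 10⁻¹⁰⁵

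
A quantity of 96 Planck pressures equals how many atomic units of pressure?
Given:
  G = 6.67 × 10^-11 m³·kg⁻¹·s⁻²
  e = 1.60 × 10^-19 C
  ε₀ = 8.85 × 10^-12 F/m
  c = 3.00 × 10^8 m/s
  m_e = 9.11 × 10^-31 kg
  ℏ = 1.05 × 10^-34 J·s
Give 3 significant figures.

1.49 × 10^102

Planck pressure: p_P = c⁷/(ℏG²) = 4.68 × 10^113 Pa
atomic unit of pressure: P_au = E_h/a₀³ = m_e⁴e¹⁰/((4πε₀)⁵ℏ⁸) = 3.01 × 10^13 Pa
96 × 4.68 × 10^113 / 3.01 × 10^13 = 1.49 × 10^102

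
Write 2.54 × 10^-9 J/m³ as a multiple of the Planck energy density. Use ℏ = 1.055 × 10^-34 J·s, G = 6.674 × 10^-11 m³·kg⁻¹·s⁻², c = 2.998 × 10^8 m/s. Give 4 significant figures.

Planck energy density: u_P = c⁷/(ℏG²) = 4.632 × 10^113 J/m³.
2.54 × 10^-9 / 4.632 × 10^113 = 5.483 × 10^-123

5.483 × 10^-123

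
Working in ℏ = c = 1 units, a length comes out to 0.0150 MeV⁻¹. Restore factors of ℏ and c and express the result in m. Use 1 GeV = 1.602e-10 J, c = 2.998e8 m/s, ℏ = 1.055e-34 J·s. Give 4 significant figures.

2.962e-15 m

A length is [E]⁻¹ in ℏ=c=1; restore one factor of ℏc.
1 GeV⁻¹ → ℏc × (1 GeV in J)⁻¹ = 1.974e-16 m.
Convert the energy scale: 0.0150 MeV⁻¹ = 15 GeV⁻¹.
Result: 15 × 1.974e-16 = 2.962e-15 m.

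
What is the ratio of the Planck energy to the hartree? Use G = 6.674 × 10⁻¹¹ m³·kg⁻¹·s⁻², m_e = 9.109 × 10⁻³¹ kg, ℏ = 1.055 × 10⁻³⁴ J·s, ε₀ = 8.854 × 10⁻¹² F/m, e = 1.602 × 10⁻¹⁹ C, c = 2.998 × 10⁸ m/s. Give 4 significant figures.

Planck energy: E_P = √(ℏc⁵/G) = 1.957 × 10⁹ J
hartree: E_h = m_e e⁴/(4πε₀ℏ)² = 4.354 × 10⁻¹⁸ J
ratio = 1.957 × 10⁹ / 4.354 × 10⁻¹⁸ = 4.494 × 10²⁶

4.494 × 10²⁶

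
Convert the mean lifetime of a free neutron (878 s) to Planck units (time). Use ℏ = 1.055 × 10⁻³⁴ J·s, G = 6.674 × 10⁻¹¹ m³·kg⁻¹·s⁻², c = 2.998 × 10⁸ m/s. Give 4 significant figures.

1.628 × 10⁴⁶

Planck time: t_P = √(ℏG/c⁵) = 5.392 × 10⁻⁴⁴ s.
878 / 5.392 × 10⁻⁴⁴ = 1.628 × 10⁴⁶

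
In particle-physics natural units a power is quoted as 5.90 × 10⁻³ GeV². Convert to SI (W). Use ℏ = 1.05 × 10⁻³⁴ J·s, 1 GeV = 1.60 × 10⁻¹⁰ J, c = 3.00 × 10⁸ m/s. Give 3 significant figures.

1.44 × 10¹² W

Power is [E]/[T] = [E]²/ℏ.
1 GeV² → 1/ℏ × (1 GeV in J)² = 2.44 × 10¹⁴ W.
Result: 5.90 × 10⁻³ × 2.44 × 10¹⁴ = 1.44 × 10¹² W.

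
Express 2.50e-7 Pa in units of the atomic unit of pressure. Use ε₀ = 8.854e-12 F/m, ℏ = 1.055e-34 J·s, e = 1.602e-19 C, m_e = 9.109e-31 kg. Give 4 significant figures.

atomic unit of pressure: P_au = E_h/a₀³ = m_e⁴e¹⁰/((4πε₀)⁵ℏ⁸) = 2.929e13 Pa.
2.50e-7 / 2.929e13 = 8.535e-21

8.535e-21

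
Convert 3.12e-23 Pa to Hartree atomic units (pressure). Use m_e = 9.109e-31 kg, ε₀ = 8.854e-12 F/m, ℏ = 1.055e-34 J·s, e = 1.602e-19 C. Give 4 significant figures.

atomic unit of pressure: P_au = E_h/a₀³ = m_e⁴e¹⁰/((4πε₀)⁵ℏ⁸) = 2.929e13 Pa.
3.12e-23 / 2.929e13 = 1.065e-36

1.065e-36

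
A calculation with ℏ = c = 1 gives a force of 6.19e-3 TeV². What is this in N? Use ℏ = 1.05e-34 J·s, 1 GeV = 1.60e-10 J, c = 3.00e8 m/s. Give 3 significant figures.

Force is [E]/[L] = [E]²/(ℏc); restore (ℏc)⁻¹.
1 GeV² → 1/(ℏc) × (1 GeV in J)² = 8.13e5 N.
Convert the energy scale: 6.19e-3 TeV² = 6.19e3 GeV².
Result: 6.19e3 × 8.13e5 = 5.03e9 N.

5.03e9 N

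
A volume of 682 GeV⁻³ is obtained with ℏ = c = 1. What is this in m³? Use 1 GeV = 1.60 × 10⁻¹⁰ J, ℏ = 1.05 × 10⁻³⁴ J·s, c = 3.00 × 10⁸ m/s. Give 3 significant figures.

5.20 × 10⁻⁴⁵ m³

Volume is [L]³ = [E]⁻³·(ℏc)³.
1 GeV⁻³ → (ℏc)³ × (1 GeV in J)⁻³ = 7.63 × 10⁻⁴⁸ m³.
Result: 682 × 7.63 × 10⁻⁴⁸ = 5.20 × 10⁻⁴⁵ m³.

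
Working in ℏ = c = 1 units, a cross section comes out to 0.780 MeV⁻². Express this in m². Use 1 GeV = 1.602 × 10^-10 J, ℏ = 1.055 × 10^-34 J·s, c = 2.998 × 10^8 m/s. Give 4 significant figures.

Area is [L]² = [E]⁻²·(ℏc)²; restore (ℏc)².
1 GeV⁻² → (ℏc)² × (1 GeV in J)⁻² = 3.898 × 10^-32 m².
Convert the energy scale: 0.780 MeV⁻² = 7.80 × 10^5 GeV⁻².
Result: 7.80 × 10^5 × 3.898 × 10^-32 = 3.040 × 10^-26 m².

3.040 × 10^-26 m²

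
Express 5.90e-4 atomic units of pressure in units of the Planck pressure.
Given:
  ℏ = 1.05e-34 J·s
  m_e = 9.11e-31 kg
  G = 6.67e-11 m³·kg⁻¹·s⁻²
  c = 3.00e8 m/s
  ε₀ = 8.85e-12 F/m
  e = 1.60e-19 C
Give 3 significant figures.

3.80e-104

atomic unit of pressure: P_au = E_h/a₀³ = m_e⁴e¹⁰/((4πε₀)⁵ℏ⁸) = 3.01e13 Pa
Planck pressure: p_P = c⁷/(ℏG²) = 4.68e113 Pa
5.90e-4 × 3.01e13 / 4.68e113 = 3.80e-104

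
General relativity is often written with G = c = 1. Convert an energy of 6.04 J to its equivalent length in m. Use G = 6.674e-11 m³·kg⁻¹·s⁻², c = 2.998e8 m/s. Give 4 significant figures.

Energy → length via G/c⁴.
6.04 J × (G/c⁴) = 4.990e-44 m

4.990e-44 m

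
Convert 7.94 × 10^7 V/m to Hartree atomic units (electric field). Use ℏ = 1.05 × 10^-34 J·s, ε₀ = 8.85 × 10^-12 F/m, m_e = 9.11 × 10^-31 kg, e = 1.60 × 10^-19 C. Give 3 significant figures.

atomic unit of electric field: E_au = E_h/(e a₀) = m_e²e⁵/((4πε₀)³ℏ⁴) = 5.20 × 10^11 V/m.
7.94 × 10^7 / 5.20 × 10^11 = 1.53 × 10^-4

1.53 × 10^-4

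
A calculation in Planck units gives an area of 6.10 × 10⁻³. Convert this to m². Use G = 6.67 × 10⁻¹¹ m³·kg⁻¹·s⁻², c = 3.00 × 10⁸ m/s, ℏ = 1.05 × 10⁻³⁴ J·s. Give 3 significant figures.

One Planck area: A_P = ℏG/c³ = 2.59 × 10⁻⁷⁰ m².
6.10 × 10⁻³ × 2.59 × 10⁻⁷⁰ m² = 1.58 × 10⁻⁷² m²

1.58 × 10⁻⁷² m²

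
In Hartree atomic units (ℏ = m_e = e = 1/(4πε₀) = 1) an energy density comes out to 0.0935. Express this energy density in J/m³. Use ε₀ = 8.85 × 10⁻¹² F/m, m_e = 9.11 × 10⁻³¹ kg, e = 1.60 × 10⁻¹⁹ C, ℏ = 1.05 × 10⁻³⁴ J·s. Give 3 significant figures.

2.82 × 10¹² J/m³

One atomic unit of energy density: u_au = E_h/a₀³ = m_e⁴e¹⁰/((4πε₀)⁵ℏ⁸) = 3.01 × 10¹³ J/m³.
0.0935 × 3.01 × 10¹³ J/m³ = 2.82 × 10¹² J/m³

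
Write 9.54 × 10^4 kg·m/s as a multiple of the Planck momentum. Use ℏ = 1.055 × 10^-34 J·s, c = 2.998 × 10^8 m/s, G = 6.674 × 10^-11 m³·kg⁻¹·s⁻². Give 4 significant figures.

1.462 × 10^4

Planck momentum: p_P = √(ℏc³/G) = 6.527 kg·m/s.
9.54 × 10^4 / 6.527 = 1.462 × 10^4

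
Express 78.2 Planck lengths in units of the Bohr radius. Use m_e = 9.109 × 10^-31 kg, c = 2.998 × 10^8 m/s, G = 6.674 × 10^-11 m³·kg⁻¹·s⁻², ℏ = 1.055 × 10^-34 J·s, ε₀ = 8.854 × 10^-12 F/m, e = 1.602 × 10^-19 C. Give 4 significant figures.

Planck length: ℓ_P = √(ℏG/c³) = 1.616 × 10^-35 m
Bohr radius: a₀ = 4πε₀ℏ²/(m_e e²) = 5.297 × 10^-11 m
78.2 × 1.616 × 10^-35 / 5.297 × 10^-11 = 2.386 × 10^-23

2.386 × 10^-23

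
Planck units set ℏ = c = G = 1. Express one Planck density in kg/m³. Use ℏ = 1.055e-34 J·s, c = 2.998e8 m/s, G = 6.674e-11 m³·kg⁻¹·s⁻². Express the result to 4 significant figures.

5.154e96 kg/m³

The unique combination of the constants set to 1 with dimensions of density is ρ_P = c⁵/(ℏG²).
  = 2.422e42 / 4.699e-55
  = 5.154e96 kg/m³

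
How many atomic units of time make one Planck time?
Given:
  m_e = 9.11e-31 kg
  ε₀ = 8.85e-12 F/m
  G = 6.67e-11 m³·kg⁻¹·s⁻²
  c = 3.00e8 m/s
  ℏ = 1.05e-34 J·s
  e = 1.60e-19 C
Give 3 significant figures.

Planck time: t_P = √(ℏG/c⁵) = 5.37e-44 s
atomic unit of time: τ_au = (4πε₀)²ℏ³/(m_e e⁴) = 2.40e-17 s
ratio = 5.37e-44 / 2.40e-17 = 2.24e-27

2.24e-27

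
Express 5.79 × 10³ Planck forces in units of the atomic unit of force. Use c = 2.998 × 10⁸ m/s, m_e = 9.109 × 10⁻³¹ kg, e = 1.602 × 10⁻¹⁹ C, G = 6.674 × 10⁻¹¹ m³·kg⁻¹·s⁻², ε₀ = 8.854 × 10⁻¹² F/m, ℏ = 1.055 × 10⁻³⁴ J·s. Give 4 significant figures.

8.526 × 10⁵⁴

Planck force: F_P = c⁴/G = 1.210 × 10⁴⁴ N
atomic unit of force: F_au = E_h/a₀ = m_e²e⁶/((4πε₀)³ℏ⁴) = 8.220 × 10⁻⁸ N
5.79 × 10³ × 1.210 × 10⁴⁴ / 8.220 × 10⁻⁸ = 8.526 × 10⁵⁴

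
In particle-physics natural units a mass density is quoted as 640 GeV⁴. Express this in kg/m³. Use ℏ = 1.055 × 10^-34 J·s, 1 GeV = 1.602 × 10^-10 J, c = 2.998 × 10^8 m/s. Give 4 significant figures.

1.482 × 10^23 kg/m³

Mass density is [E]/(c²[L]³) = [E]⁴/(ℏ³c⁵).
1 GeV⁴ → 1/(ℏ³c⁵) × (1 GeV in J)⁴ = 2.316 × 10^20 kg/m³.
Result: 640 × 2.316 × 10^20 = 1.482 × 10^23 kg/m³.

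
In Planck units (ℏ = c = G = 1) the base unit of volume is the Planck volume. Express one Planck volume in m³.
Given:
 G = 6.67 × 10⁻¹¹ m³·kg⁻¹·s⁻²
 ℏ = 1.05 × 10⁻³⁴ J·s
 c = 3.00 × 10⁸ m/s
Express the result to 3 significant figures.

V_P = (ℏG/c³)^(3/2)
  = √(1.75 × 10⁻²⁰⁹)
  = 4.18 × 10⁻¹⁰⁵ m³

4.18 × 10⁻¹⁰⁵ m³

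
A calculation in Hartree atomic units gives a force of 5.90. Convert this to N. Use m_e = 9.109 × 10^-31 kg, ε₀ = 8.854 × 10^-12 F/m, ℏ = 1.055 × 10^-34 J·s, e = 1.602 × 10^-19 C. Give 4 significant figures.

One atomic unit of force: F_au = E_h/a₀ = m_e²e⁶/((4πε₀)³ℏ⁴) = 8.220 × 10^-8 N.
5.90 × 8.220 × 10^-8 N = 4.850 × 10^-7 N

4.850 × 10^-7 N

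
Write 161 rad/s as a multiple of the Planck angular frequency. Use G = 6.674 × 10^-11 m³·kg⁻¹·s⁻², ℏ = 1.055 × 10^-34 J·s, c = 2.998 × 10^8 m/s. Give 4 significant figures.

8.681 × 10^-42

Planck angular frequency: ω_P = √(c⁵/(ℏG)) = 1.855 × 10^43 rad/s.
161 / 1.855 × 10^43 = 8.681 × 10^-42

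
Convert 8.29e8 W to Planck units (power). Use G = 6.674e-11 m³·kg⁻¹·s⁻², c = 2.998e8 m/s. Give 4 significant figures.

Planck power: P_P = c⁵/G = 3.629e52 W.
8.29e8 / 3.629e52 = 2.284e-44

2.284e-44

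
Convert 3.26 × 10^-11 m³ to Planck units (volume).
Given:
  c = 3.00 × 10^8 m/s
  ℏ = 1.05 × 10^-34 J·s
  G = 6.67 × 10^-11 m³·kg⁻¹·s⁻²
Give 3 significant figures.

7.80 × 10^93

Planck volume: V_P = (ℏG/c³)^(3/2) = 4.18 × 10^-105 m³.
3.26 × 10^-11 / 4.18 × 10^-105 = 7.80 × 10^93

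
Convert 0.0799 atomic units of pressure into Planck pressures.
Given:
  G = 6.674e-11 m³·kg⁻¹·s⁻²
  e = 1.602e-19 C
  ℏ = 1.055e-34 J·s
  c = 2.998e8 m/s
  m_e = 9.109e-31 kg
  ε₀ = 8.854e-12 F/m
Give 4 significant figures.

5.052e-102

atomic unit of pressure: P_au = E_h/a₀³ = m_e⁴e¹⁰/((4πε₀)⁵ℏ⁸) = 2.929e13 Pa
Planck pressure: p_P = c⁷/(ℏG²) = 4.632e113 Pa
0.0799 × 2.929e13 / 4.632e113 = 5.052e-102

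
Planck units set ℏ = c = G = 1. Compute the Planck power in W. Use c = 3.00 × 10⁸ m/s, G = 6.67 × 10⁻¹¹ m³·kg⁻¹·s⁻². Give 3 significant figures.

3.64 × 10⁵² W

Dimensional analysis gives P_P = c⁵/G.
  = 2.43 × 10⁴² / 6.67 × 10⁻¹¹
  = 3.64 × 10⁵² W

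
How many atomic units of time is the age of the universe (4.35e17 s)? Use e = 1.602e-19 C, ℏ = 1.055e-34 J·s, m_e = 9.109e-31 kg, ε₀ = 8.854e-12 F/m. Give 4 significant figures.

1.795e34

atomic unit of time: τ_au = (4πε₀)²ℏ³/(m_e e⁴) = 2.423e-17 s.
4.35e17 / 2.423e-17 = 1.795e34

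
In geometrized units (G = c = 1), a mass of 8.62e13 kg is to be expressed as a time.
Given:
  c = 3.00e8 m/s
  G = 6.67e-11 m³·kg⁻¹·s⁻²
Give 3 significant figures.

2.13e-22 s

Mass → time via G/c³.
8.62e13 kg × (G/c³) = 2.13e-22 s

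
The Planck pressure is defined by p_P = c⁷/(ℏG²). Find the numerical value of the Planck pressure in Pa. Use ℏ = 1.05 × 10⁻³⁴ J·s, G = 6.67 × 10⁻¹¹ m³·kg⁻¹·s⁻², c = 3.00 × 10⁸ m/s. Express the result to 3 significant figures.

p_P = c⁷/(ℏG²)
  = 2.19 × 10⁵⁹ / 4.67 × 10⁻⁵⁵
  = 4.68 × 10¹¹³ Pa

4.68 × 10¹¹³ Pa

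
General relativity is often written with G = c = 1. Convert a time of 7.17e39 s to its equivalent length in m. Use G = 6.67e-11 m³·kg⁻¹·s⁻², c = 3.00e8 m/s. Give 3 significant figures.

2.15e48 m

Time → length via c.
7.17e39 s × (c) = 2.15e48 m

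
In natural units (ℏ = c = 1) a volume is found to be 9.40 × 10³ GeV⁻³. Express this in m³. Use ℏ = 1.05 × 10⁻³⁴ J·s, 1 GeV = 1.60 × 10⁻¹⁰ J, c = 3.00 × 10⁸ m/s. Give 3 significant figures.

7.17 × 10⁻⁴⁴ m³

Volume is [L]³ = [E]⁻³·(ℏc)³.
1 GeV⁻³ → (ℏc)³ × (1 GeV in J)⁻³ = 7.63 × 10⁻⁴⁸ m³.
Result: 9.40 × 10³ × 7.63 × 10⁻⁴⁸ = 7.17 × 10⁻⁴⁴ m³.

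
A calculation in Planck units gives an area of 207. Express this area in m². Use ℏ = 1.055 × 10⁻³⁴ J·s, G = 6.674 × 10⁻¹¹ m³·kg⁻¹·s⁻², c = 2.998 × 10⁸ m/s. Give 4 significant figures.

5.409 × 10⁻⁶⁸ m²

One Planck area: A_P = ℏG/c³ = 2.613 × 10⁻⁷⁰ m².
207 × 2.613 × 10⁻⁷⁰ m² = 5.409 × 10⁻⁶⁸ m²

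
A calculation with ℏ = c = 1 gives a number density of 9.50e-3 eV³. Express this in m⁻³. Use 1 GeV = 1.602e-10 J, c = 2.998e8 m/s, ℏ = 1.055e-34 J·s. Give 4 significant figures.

Number density is [L]⁻³ = [E]³/(ℏc)³.
1 GeV³ → 1/(ℏc)³ × (1 GeV in J)³ = 1.299e47 m⁻³.
Convert the energy scale: 9.50e-3 eV³ = 9.50e-30 GeV³.
Result: 9.50e-30 × 1.299e47 = 1.234e18 m⁻³.

1.234e18 m⁻³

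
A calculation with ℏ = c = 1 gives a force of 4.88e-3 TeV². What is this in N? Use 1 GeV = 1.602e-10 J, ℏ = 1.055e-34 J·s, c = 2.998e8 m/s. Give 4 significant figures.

Force is [E]/[L] = [E]²/(ℏc); restore (ℏc)⁻¹.
1 GeV² → 1/(ℏc) × (1 GeV in J)² = 8.114e5 N.
Convert the energy scale: 4.88e-3 TeV² = 4.88e3 GeV².
Result: 4.88e3 × 8.114e5 = 3.960e9 N.

3.960e9 N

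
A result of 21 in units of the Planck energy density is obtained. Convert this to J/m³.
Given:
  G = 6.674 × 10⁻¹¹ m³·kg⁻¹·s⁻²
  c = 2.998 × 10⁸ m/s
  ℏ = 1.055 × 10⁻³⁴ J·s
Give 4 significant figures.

One Planck energy density: u_P = c⁷/(ℏG²) = 4.632 × 10¹¹³ J/m³.
21 × 4.632 × 10¹¹³ J/m³ = 9.728 × 10¹¹⁴ J/m³

9.728 × 10¹¹⁴ J/m³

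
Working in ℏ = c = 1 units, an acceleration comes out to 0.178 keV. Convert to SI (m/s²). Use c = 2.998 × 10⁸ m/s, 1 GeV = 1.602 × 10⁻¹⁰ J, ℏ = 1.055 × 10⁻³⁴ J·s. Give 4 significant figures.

Acceleration is [L]/[T]² = c·[E]/ℏ.
1 GeV → c/ℏ × (1 GeV in J) = 4.552 × 10³² m/s².
Convert the energy scale: 0.178 keV = 1.78 × 10⁻⁷ GeV.
Result: 1.78 × 10⁻⁷ × 4.552 × 10³² = 8.103 × 10²⁵ m/s².

8.103 × 10²⁵ m/s²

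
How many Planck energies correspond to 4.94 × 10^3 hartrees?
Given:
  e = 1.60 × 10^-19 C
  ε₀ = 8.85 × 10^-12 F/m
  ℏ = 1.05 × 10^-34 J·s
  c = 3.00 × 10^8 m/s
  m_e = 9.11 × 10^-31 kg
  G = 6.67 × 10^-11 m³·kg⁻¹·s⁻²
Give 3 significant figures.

hartree: E_h = m_e e⁴/(4πε₀ℏ)² = 4.38 × 10^-18 J
Planck energy: E_P = √(ℏc⁵/G) = 1.96 × 10^9 J
4.94 × 10^3 × 4.38 × 10^-18 / 1.96 × 10^9 = 1.11 × 10^-23

1.11 × 10^-23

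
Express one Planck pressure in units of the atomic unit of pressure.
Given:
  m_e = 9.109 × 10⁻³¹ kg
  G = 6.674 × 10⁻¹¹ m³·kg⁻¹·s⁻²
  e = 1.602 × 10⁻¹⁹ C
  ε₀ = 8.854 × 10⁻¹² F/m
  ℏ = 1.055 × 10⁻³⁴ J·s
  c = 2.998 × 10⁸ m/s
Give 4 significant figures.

1.581 × 10¹⁰⁰

Planck pressure: p_P = c⁷/(ℏG²) = 4.632 × 10¹¹³ Pa
atomic unit of pressure: P_au = E_h/a₀³ = m_e⁴e¹⁰/((4πε₀)⁵ℏ⁸) = 2.929 × 10¹³ Pa
ratio = 4.632 × 10¹¹³ / 2.929 × 10¹³ = 1.581 × 10¹⁰⁰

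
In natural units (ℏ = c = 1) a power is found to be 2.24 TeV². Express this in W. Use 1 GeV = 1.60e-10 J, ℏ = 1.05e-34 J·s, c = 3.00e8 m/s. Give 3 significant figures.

5.46e20 W

Power is [E]/[T] = [E]²/ℏ.
1 GeV² → 1/ℏ × (1 GeV in J)² = 2.44e14 W.
Convert the energy scale: 2.24 TeV² = 2.24e6 GeV².
Result: 2.24e6 × 2.44e14 = 5.46e20 W.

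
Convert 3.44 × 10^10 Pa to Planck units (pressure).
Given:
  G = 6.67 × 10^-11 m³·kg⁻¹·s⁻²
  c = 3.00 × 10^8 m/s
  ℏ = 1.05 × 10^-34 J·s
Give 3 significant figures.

7.35 × 10^-104

Planck pressure: p_P = c⁷/(ℏG²) = 4.68 × 10^113 Pa.
3.44 × 10^10 / 4.68 × 10^113 = 7.35 × 10^-104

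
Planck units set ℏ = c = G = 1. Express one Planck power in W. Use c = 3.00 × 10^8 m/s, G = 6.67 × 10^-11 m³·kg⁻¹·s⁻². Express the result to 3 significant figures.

3.64 × 10^52 W

From ℏ = c = G = 1 the power scale is P_P = c⁵/G.
  = 2.43 × 10^42 / 6.67 × 10^-11
  = 3.64 × 10^52 W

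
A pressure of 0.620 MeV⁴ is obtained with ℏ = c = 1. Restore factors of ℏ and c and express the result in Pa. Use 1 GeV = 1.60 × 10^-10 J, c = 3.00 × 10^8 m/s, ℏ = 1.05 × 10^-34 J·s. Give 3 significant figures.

Pressure is [E]/[L]³ = [E]⁴/(ℏc)³.
1 GeV⁴ → 1/(ℏc)³ × (1 GeV in J)⁴ = 2.10 × 10^37 Pa.
Convert the energy scale: 0.620 MeV⁴ = 6.20 × 10^-13 GeV⁴.
Result: 6.20 × 10^-13 × 2.10 × 10^37 = 1.30 × 10^25 Pa.

1.30 × 10^25 Pa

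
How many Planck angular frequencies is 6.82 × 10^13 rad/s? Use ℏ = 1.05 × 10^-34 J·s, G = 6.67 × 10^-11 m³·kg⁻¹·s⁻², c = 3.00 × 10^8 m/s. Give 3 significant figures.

3.66 × 10^-30

Planck angular frequency: ω_P = √(c⁵/(ℏG)) = 1.86 × 10^43 rad/s.
6.82 × 10^13 / 1.86 × 10^43 = 3.66 × 10^-30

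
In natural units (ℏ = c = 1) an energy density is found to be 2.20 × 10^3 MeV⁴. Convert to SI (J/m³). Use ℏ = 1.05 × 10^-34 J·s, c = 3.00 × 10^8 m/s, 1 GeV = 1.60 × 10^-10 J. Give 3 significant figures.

[E]/[L]³ = [E]⁴/(ℏc)³; restore (ℏc)⁻³.
1 GeV⁴ → 1/(ℏc)³ × (1 GeV in J)⁴ = 2.10 × 10^37 J/m³.
Convert the energy scale: 2.20 × 10^3 MeV⁴ = 2.20 × 10^-9 GeV⁴.
Result: 2.20 × 10^-9 × 2.10 × 10^37 = 4.61 × 10^28 J/m³.

4.61 × 10^28 J/m³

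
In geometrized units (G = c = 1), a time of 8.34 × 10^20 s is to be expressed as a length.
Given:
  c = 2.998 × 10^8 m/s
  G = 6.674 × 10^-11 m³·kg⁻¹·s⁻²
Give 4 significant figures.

Time → length via c.
8.34 × 10^20 s × (c) = 2.500 × 10^29 m

2.500 × 10^29 m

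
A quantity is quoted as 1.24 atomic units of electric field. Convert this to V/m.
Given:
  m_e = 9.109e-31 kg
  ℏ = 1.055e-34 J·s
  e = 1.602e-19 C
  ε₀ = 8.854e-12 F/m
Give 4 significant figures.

One atomic unit of electric field: E_au = E_h/(e a₀) = m_e²e⁵/((4πε₀)³ℏ⁴) = 5.131e11 V/m.
1.24 × 5.131e11 V/m = 6.362e11 V/m

6.362e11 V/m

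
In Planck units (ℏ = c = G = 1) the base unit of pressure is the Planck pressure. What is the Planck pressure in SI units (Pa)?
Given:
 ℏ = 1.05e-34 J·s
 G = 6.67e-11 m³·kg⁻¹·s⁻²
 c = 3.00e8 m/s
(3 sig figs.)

p_P = c⁷/(ℏG²)
  = 2.19e59 / 4.67e-55
  = 4.68e113 Pa

4.68e113 Pa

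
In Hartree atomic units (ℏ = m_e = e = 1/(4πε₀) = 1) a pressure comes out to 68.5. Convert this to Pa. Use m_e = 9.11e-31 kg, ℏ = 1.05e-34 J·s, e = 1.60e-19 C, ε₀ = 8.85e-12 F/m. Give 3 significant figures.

2.06e15 Pa

One atomic unit of pressure: P_au = E_h/a₀³ = m_e⁴e¹⁰/((4πε₀)⁵ℏ⁸) = 3.01e13 Pa.
68.5 × 3.01e13 Pa = 2.06e15 Pa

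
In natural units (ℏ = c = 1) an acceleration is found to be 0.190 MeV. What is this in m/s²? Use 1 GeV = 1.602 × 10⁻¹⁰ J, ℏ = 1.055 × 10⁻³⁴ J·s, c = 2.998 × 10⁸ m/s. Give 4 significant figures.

Acceleration is [L]/[T]² = c·[E]/ℏ.
1 GeV → c/ℏ × (1 GeV in J) = 4.552 × 10³² m/s².
Convert the energy scale: 0.190 MeV = 1.90 × 10⁻⁴ GeV.
Result: 1.90 × 10⁻⁴ × 4.552 × 10³² = 8.650 × 10²⁸ m/s².

8.650 × 10²⁸ m/s²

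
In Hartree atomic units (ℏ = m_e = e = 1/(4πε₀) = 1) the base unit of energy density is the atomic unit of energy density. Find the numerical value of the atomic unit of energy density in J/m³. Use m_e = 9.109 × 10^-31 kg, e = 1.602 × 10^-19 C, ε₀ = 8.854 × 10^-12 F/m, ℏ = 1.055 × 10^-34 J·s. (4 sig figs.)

u_au = E_h/a₀³ = m_e⁴e¹⁰/((4πε₀)⁵ℏ⁸)
E_h = 4.354 × 10^-18 J
a₀ = 5.297 × 10^-11 m
E_h/a₀³ = 2.929 × 10^13 J/m³

2.929 × 10^13 J/m³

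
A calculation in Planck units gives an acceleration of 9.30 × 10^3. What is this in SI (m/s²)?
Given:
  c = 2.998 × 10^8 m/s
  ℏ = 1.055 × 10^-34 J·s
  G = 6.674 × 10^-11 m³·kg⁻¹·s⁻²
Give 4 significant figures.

5.171 × 10^55 m/s²

One Planck acceleration: a_P = √(c⁷/(ℏG)) = 5.560 × 10^51 m/s².
9.30 × 10^3 × 5.560 × 10^51 m/s² = 5.171 × 10^55 m/s²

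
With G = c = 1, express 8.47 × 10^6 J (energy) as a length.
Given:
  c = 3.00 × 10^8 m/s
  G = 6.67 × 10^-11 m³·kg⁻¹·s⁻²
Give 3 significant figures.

6.97 × 10^-38 m

Energy → length via G/c⁴.
8.47 × 10^6 J × (G/c⁴) = 6.97 × 10^-38 m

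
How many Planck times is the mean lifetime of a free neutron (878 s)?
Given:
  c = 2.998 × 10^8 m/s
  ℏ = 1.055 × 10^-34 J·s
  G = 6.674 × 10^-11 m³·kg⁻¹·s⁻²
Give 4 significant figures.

Planck time: t_P = √(ℏG/c⁵) = 5.392 × 10^-44 s.
878 / 5.392 × 10^-44 = 1.628 × 10^46

1.628 × 10^46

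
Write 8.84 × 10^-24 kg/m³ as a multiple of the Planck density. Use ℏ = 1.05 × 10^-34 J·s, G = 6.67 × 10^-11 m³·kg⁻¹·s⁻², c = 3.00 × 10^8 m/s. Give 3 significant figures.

Planck density: ρ_P = c⁵/(ℏG²) = 5.20 × 10^96 kg/m³.
8.84 × 10^-24 / 5.20 × 10^96 = 1.70 × 10^-120

1.70 × 10^-120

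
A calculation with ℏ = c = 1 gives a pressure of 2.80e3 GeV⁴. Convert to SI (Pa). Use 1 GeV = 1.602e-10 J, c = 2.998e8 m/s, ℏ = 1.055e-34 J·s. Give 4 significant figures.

Pressure is [E]/[L]³ = [E]⁴/(ℏc)³.
1 GeV⁴ → 1/(ℏc)³ × (1 GeV in J)⁴ = 2.082e37 Pa.
Result: 2.80e3 × 2.082e37 = 5.828e40 Pa.

5.828e40 Pa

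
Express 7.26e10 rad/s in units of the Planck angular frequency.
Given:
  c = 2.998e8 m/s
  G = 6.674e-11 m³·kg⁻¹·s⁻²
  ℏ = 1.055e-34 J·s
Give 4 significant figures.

3.915e-33

Planck angular frequency: ω_P = √(c⁵/(ℏG)) = 1.855e43 rad/s.
7.26e10 / 1.855e43 = 3.915e-33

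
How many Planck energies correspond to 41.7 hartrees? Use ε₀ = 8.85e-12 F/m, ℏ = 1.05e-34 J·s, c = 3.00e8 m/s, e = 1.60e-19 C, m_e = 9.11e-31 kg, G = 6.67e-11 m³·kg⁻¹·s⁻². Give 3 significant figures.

9.34e-26

hartree: E_h = m_e e⁴/(4πε₀ℏ)² = 4.38e-18 J
Planck energy: E_P = √(ℏc⁵/G) = 1.96e9 J
41.7 × 4.38e-18 / 1.96e9 = 9.34e-26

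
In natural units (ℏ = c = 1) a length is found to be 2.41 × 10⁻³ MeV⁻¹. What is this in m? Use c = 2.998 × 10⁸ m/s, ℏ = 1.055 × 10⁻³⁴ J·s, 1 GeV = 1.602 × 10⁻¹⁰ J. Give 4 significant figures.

4.758 × 10⁻¹⁶ m

A length is [E]⁻¹ in ℏ=c=1; restore one factor of ℏc.
1 GeV⁻¹ → ℏc × (1 GeV in J)⁻¹ = 1.974 × 10⁻¹⁶ m.
Convert the energy scale: 2.41 × 10⁻³ MeV⁻¹ = 2.41 GeV⁻¹.
Result: 2.41 × 1.974 × 10⁻¹⁶ = 4.758 × 10⁻¹⁶ m.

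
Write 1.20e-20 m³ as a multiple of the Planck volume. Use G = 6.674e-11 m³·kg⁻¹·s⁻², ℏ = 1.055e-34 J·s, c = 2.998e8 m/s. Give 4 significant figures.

2.841e84

Planck volume: V_P = (ℏG/c³)^(3/2) = 4.224e-105 m³.
1.20e-20 / 4.224e-105 = 2.841e84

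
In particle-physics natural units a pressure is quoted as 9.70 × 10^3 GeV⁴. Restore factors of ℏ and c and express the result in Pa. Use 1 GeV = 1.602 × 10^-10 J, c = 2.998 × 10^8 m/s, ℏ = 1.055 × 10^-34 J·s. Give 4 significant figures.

2.019 × 10^41 Pa

Pressure is [E]/[L]³ = [E]⁴/(ℏc)³.
1 GeV⁴ → 1/(ℏc)³ × (1 GeV in J)⁴ = 2.082 × 10^37 Pa.
Result: 9.70 × 10^3 × 2.082 × 10^37 = 2.019 × 10^41 Pa.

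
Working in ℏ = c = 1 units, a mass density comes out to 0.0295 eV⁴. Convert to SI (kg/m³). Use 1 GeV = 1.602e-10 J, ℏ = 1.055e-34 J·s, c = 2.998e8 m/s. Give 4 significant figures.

Mass density is [E]/(c²[L]³) = [E]⁴/(ℏ³c⁵).
1 GeV⁴ → 1/(ℏ³c⁵) × (1 GeV in J)⁴ = 2.316e20 kg/m³.
Convert the energy scale: 0.0295 eV⁴ = 2.95e-38 GeV⁴.
Result: 2.95e-38 × 2.316e20 = 6.832e-18 kg/m³.

6.832e-18 kg/m³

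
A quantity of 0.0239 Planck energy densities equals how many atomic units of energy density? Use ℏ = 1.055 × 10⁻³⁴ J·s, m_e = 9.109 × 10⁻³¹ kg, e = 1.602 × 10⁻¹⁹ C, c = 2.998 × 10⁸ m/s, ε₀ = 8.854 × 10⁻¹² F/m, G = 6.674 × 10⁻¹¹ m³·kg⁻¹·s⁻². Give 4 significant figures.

3.780 × 10⁹⁸

Planck energy density: u_P = c⁷/(ℏG²) = 4.632 × 10¹¹³ J/m³
atomic unit of energy density: u_au = E_h/a₀³ = m_e⁴e¹⁰/((4πε₀)⁵ℏ⁸) = 2.929 × 10¹³ J/m³
0.0239 × 4.632 × 10¹¹³ / 2.929 × 10¹³ = 3.780 × 10⁹⁸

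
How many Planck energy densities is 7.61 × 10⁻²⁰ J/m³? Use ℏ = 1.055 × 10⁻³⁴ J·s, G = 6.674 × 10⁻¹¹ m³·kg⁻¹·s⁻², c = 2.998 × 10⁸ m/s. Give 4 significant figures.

Planck energy density: u_P = c⁷/(ℏG²) = 4.632 × 10¹¹³ J/m³.
7.61 × 10⁻²⁰ / 4.632 × 10¹¹³ = 1.643 × 10⁻¹³³

1.643 × 10⁻¹³³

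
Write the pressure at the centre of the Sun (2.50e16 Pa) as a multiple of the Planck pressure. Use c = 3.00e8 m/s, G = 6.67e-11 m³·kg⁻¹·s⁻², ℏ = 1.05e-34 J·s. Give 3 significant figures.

Planck pressure: p_P = c⁷/(ℏG²) = 4.68e113 Pa.
2.50e16 / 4.68e113 = 5.34e-98

5.34e-98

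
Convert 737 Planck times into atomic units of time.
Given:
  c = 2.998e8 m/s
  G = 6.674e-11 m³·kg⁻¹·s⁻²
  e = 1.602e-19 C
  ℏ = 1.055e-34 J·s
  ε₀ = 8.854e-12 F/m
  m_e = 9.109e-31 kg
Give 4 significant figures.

Planck time: t_P = √(ℏG/c⁵) = 5.392e-44 s
atomic unit of time: τ_au = (4πε₀)²ℏ³/(m_e e⁴) = 2.423e-17 s
737 × 5.392e-44 / 2.423e-17 = 1.640e-24

1.640e-24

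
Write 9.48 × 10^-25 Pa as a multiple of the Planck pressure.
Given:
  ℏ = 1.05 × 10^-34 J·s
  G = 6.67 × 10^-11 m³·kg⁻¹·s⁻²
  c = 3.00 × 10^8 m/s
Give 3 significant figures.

2.02 × 10^-138

Planck pressure: p_P = c⁷/(ℏG²) = 4.68 × 10^113 Pa.
9.48 × 10^-25 / 4.68 × 10^113 = 2.02 × 10^-138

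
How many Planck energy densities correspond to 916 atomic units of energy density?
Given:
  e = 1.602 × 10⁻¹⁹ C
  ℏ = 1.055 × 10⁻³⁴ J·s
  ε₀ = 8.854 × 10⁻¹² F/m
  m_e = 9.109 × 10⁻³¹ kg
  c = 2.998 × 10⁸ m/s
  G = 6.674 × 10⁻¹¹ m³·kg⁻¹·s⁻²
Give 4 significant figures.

5.792 × 10⁻⁹⁸

atomic unit of energy density: u_au = E_h/a₀³ = m_e⁴e¹⁰/((4πε₀)⁵ℏ⁸) = 2.929 × 10¹³ J/m³
Planck energy density: u_P = c⁷/(ℏG²) = 4.632 × 10¹¹³ J/m³
916 × 2.929 × 10¹³ / 4.632 × 10¹¹³ = 5.792 × 10⁻⁹⁸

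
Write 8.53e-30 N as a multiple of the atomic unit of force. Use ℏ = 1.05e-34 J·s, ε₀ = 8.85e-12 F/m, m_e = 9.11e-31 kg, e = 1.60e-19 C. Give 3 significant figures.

1.02e-22

atomic unit of force: F_au = E_h/a₀ = m_e²e⁶/((4πε₀)³ℏ⁴) = 8.33e-8 N.
8.53e-30 / 8.33e-8 = 1.02e-22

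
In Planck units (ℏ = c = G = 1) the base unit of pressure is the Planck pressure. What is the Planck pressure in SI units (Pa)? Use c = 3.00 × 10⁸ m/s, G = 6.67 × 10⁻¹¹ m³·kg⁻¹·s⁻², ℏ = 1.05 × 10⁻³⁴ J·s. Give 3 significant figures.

4.68 × 10¹¹³ Pa

p_P = c⁷/(ℏG²)
  = 2.19 × 10⁵⁹ / 4.67 × 10⁻⁵⁵
  = 4.68 × 10¹¹³ Pa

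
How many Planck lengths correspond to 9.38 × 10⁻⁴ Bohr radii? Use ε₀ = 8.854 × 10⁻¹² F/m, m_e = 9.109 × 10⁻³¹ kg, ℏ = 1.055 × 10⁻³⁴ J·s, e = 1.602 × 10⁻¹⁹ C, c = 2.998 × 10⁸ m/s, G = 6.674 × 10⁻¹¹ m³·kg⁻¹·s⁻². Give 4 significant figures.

3.074 × 10²¹

Bohr radius: a₀ = 4πε₀ℏ²/(m_e e²) = 5.297 × 10⁻¹¹ m
Planck length: ℓ_P = √(ℏG/c³) = 1.616 × 10⁻³⁵ m
9.38 × 10⁻⁴ × 5.297 × 10⁻¹¹ / 1.616 × 10⁻³⁵ = 3.074 × 10²¹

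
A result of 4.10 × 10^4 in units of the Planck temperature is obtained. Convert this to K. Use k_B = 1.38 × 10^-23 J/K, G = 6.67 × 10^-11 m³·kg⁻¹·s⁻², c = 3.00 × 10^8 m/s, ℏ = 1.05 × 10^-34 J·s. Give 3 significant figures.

One Planck temperature: T_P = √(ℏc⁵/G) / k_B = 1.42 × 10^32 K.
4.10 × 10^4 × 1.42 × 10^32 K = 5.81 × 10^36 K

5.81 × 10^36 K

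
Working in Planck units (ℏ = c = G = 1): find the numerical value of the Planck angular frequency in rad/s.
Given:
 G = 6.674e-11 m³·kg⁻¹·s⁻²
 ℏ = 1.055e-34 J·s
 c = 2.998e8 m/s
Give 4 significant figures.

From ℏ = c = G = 1 the angular frequency scale is ω_P = √(c⁵/(ℏG)).
  = √(3.440e86)
  = 1.855e43 rad/s

1.855e43 rad/s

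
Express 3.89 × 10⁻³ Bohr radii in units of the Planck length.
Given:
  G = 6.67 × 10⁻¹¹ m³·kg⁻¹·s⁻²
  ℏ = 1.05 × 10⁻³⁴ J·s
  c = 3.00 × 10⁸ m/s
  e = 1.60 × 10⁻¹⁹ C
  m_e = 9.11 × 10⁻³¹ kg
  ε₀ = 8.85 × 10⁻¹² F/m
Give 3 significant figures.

1.27 × 10²²

Bohr radius: a₀ = 4πε₀ℏ²/(m_e e²) = 5.26 × 10⁻¹¹ m
Planck length: ℓ_P = √(ℏG/c³) = 1.61 × 10⁻³⁵ m
3.89 × 10⁻³ × 5.26 × 10⁻¹¹ / 1.61 × 10⁻³⁵ = 1.27 × 10²²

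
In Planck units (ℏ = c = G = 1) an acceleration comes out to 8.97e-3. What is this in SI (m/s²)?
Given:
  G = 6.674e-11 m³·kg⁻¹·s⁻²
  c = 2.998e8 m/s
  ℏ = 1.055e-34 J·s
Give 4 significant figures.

One Planck acceleration: a_P = √(c⁷/(ℏG)) = 5.560e51 m/s².
8.97e-3 × 5.560e51 m/s² = 4.988e49 m/s²

4.988e49 m/s²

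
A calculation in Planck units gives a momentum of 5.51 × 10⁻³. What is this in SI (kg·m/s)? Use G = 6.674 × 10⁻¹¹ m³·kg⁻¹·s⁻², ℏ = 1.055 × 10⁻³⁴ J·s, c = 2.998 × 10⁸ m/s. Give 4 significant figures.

0.03596 kg·m/s

One Planck momentum: p_P = √(ℏc³/G) = 6.527 kg·m/s.
5.51 × 10⁻³ × 6.527 kg·m/s = 0.03596 kg·m/s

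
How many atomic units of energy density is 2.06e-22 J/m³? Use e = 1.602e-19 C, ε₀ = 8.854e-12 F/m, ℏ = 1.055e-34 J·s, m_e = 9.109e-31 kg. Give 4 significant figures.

7.033e-36

atomic unit of energy density: u_au = E_h/a₀³ = m_e⁴e¹⁰/((4πε₀)⁵ℏ⁸) = 2.929e13 J/m³.
2.06e-22 / 2.929e13 = 7.033e-36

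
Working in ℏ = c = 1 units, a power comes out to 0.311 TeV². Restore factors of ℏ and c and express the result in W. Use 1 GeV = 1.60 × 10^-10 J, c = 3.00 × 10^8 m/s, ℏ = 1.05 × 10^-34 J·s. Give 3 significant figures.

7.58 × 10^19 W

Power is [E]/[T] = [E]²/ℏ.
1 GeV² → 1/ℏ × (1 GeV in J)² = 2.44 × 10^14 W.
Convert the energy scale: 0.311 TeV² = 3.11 × 10^5 GeV².
Result: 3.11 × 10^5 × 2.44 × 10^14 = 7.58 × 10^19 W.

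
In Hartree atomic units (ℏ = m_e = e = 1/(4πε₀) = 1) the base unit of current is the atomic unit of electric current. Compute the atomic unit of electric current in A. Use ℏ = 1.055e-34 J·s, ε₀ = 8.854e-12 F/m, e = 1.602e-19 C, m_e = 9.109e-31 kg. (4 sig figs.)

I_au = e E_h/ℏ = m_e e⁵/((4πε₀)²ℏ³)
E_h = 4.354e-18 J
e·E_h/ℏ = 6.612e-3 A

6.612e-3 A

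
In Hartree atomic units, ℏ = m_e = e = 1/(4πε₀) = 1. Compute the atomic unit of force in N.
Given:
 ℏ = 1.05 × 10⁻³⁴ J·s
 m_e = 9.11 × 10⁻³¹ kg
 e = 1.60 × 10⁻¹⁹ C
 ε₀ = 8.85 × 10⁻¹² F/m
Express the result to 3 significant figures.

From ℏ = m_e = e = 1/(4πε₀) = 1 the force scale is F_au = E_h/a₀ = m_e²e⁶/((4πε₀)³ℏ⁴).
E_h = 4.38 × 10⁻¹⁸ J
a₀ = 5.26 × 10⁻¹¹ m
E_h/a₀ = 8.33 × 10⁻⁸ N

8.33 × 10⁻⁸ N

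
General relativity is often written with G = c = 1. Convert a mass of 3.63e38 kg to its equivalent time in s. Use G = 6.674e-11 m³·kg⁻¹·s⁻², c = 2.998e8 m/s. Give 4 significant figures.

899.1 s

Mass → time via G/c³.
3.63e38 kg × (G/c³) = 899.1 s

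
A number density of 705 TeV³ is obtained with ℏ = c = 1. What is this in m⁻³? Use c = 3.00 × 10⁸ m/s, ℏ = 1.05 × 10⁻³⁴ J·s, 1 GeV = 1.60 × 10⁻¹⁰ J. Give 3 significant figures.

9.24 × 10⁵⁸ m⁻³

Number density is [L]⁻³ = [E]³/(ℏc)³.
1 GeV³ → 1/(ℏc)³ × (1 GeV in J)³ = 1.31 × 10⁴⁷ m⁻³.
Convert the energy scale: 705 TeV³ = 7.05 × 10¹¹ GeV³.
Result: 7.05 × 10¹¹ × 1.31 × 10⁴⁷ = 9.24 × 10⁵⁸ m⁻³.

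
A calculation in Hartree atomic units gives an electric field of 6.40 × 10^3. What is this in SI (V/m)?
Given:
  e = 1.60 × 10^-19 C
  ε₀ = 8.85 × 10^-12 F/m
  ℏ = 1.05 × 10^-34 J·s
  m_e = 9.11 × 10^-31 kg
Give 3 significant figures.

3.33 × 10^15 V/m

One atomic unit of electric field: E_au = E_h/(e a₀) = m_e²e⁵/((4πε₀)³ℏ⁴) = 5.20 × 10^11 V/m.
6.40 × 10^3 × 5.20 × 10^11 V/m = 3.33 × 10^15 V/m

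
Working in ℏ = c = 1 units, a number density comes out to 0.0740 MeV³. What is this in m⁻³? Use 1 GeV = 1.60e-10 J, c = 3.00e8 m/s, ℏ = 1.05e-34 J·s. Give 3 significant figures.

Number density is [L]⁻³ = [E]³/(ℏc)³.
1 GeV³ → 1/(ℏc)³ × (1 GeV in J)³ = 1.31e47 m⁻³.
Convert the energy scale: 0.0740 MeV³ = 7.40e-11 GeV³.
Result: 7.40e-11 × 1.31e47 = 9.70e36 m⁻³.

9.70e36 m⁻³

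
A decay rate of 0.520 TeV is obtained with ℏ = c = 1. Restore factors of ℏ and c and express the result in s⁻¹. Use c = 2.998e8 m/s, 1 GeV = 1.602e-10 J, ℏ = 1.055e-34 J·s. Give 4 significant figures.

A rate is [E]/ℏ; divide by ℏ.
1 GeV → 1/ℏ × (1 GeV in J) = 1.518e24 s⁻¹.
Convert the energy scale: 0.520 TeV = 520 GeV.
Result: 520 × 1.518e24 = 7.896e26 s⁻¹.

7.896e26 s⁻¹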